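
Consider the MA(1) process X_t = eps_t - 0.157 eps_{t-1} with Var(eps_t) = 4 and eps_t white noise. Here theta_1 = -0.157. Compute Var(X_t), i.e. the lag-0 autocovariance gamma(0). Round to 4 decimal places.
\gamma(0) = 4.0986

For an MA(q) process X_t = eps_t + sum_i theta_i eps_{t-i} with
Var(eps_t) = sigma^2, the variance is
  gamma(0) = sigma^2 * (1 + sum_i theta_i^2).
  sum_i theta_i^2 = (-0.157)^2 = 0.024649.
  gamma(0) = 4 * (1 + 0.024649) = 4 * 1.024649 = 4.098596, which rounds to 4.0986.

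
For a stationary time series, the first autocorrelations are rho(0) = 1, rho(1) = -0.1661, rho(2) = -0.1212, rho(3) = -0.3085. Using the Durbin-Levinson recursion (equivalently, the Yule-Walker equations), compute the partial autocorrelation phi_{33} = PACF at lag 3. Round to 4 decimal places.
\phi_{33} = -0.3761

The PACF at lag k is phi_{kk}, the last component of the solution
to the Yule-Walker system G_k phi = r_k where
  (G_k)_{ij} = rho(|i - j|), (r_k)_i = rho(i), i,j = 1..k.
Equivalently, Durbin-Levinson gives phi_{kk} iteratively:
  phi_{11} = rho(1)
  phi_{kk} = [rho(k) - sum_{j=1..k-1} phi_{k-1,j} rho(k-j)]
            / [1 - sum_{j=1..k-1} phi_{k-1,j} rho(j)],
  phi_{k,j} = phi_{k-1,j} - phi_{kk} phi_{k-1,k-j},  j = 1..k-1.
Step k = 1:
  phi_11 = rho(1) = -0.1661.
Step k = 2:
  phi_22 = [rho(2) - phi_11 rho(1)] / [1 - phi_11 rho(1)] = [-0.1212 - (-0.1661)(-0.1661)] / [1 - (-0.1661)(-0.1661)]
         = -0.14878921 / 0.97241079 = -0.153011.
  Update: phi_21 = phi_11 - phi_22 phi_11 = -0.1661 - (-0.153011)(-0.1661) = -0.191515.
Step k = 3:
  phi_33 = [rho(3) - phi_21 rho(2) - phi_22 rho(1)] / [1 - phi_21 rho(1) - phi_22 rho(2)]
    numerator   = -0.3085 - (-0.191515)(-0.1212) - (-0.153011)(-0.1661) = -0.3571267
    denominator = 1 - (-0.191515)(-0.1661) - (-0.153011)(-0.1212) = 0.94964446
  phi_33 = -0.3571267 / 0.94964446 = -0.3761.
Therefore phi_{33} = -0.3761.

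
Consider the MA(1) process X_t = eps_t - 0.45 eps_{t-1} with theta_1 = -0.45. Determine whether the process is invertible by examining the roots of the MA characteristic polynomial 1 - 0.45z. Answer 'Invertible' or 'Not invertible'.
\text{Invertible}

The MA(q) characteristic polynomial is P(z) = 1 - 0.45z.
Invertibility requires all roots to lie outside the unit circle, i.e. |z| > 1 for every root.
This is linear in z: 1 + (-0.45) z = 0  =>  z = -1/(-0.45) = 2.222222,  |z| = 2.222222.
Moduli of all roots: 2.2222.
All moduli strictly greater than 1? Yes.
Verdict: Invertible.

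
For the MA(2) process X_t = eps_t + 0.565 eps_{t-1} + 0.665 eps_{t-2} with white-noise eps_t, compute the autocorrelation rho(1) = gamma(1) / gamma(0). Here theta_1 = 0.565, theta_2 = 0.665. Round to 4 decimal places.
\rho(1) = 0.5341

For an MA(q) process with theta_0 = 1, the autocovariance is
  gamma(k) = sigma^2 * sum_{i=0..q-k} theta_i * theta_{i+k},
and rho(k) = gamma(k) / gamma(0). Sigma^2 cancels.
  numerator   = (1)*(0.565) + (0.565)*(0.665) = 0.940725.
  denominator = (1)^2 + (0.565)^2 + (0.665)^2 = 1.76145.
  rho(1) = 0.940725 / 1.76145 = 0.5341.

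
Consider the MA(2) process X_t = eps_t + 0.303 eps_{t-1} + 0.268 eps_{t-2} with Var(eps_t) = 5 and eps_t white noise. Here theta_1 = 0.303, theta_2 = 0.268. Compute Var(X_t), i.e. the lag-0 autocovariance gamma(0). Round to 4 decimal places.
\gamma(0) = 5.8182

For an MA(q) process X_t = eps_t + sum_i theta_i eps_{t-i} with
Var(eps_t) = sigma^2, the variance is
  gamma(0) = sigma^2 * (1 + sum_i theta_i^2).
  sum_i theta_i^2 = (0.303)^2 + (0.268)^2 = 0.091809 + 0.071824 = 0.163633.
  gamma(0) = 5 * (1 + 0.163633) = 5 * 1.163633 = 5.818165, which rounds to 5.8182.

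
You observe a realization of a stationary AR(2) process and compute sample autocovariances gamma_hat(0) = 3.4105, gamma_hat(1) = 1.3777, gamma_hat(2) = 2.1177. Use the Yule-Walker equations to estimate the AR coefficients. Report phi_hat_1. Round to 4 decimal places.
\hat\phi_{1} = 0.1830

The Yule-Walker equations for an AR(p) process read, in matrix form,
  Gamma_p phi = r_p,   with   (Gamma_p)_{ij} = gamma(|i - j|),
                       (r_p)_i = gamma(i),   i,j = 1..p.
Substitute the sample gammas (Toeplitz matrix and right-hand side of size 2):
  Gamma_p = [[3.4105, 1.3777], [1.3777, 3.4105]]
  r_p     = [1.3777, 2.1177]
Written out:
  3.4105 phi_1 + 1.3777 phi_2 = 1.3777
  1.3777 phi_1 + 3.4105 phi_2 = 2.1177
Solve by Cramer's rule:
  det = gamma(0)^2 - gamma(1)^2 = (3.4105)^2 - (1.3777)^2 = 11.63151025 - 1.89805729 = 9.73345296
  phi_hat_1 = [gamma(1) gamma(0) - gamma(1) gamma(2)] / det = [(1.3777)(3.4105) - (1.3777)(2.1177)] / 9.73345296 = 1.78109056 / 9.73345296 = 0.183
  phi_hat_2 = [gamma(0) gamma(2) - gamma(1)^2] / det = [(3.4105)(2.1177) - (1.3777)^2] / 9.73345296 = 5.32435856 / 9.73345296 = 0.547
So phi_hat = [0.1830, 0.5470].
Therefore phi_hat_1 = 0.1830.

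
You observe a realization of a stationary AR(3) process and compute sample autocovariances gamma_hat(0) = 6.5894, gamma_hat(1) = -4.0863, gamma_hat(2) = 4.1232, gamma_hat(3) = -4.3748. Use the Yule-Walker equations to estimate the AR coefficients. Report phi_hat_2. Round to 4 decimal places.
\hat\phi_{2} = 0.2580

The Yule-Walker equations for an AR(p) process read, in matrix form,
  Gamma_p phi = r_p,   with   (Gamma_p)_{ij} = gamma(|i - j|),
                       (r_p)_i = gamma(i),   i,j = 1..p.
Substitute the sample gammas (Toeplitz matrix and right-hand side of size 3):
  Gamma_p = [[6.5894, -4.0863, 4.1232], [-4.0863, 6.5894, -4.0863], [4.1232, -4.0863, 6.5894]]
  r_p     = [-4.0863, 4.1232, -4.3748]
Written out (R1..R3):
  (R1) 6.5894 phi_1 - 4.0863 phi_2 + 4.1232 phi_3 = -4.0863
  (R2) -4.0863 phi_1 + 6.5894 phi_2 - 4.0863 phi_3 = 4.1232
  (R3) 4.1232 phi_1 - 4.0863 phi_2 + 6.5894 phi_3 = -4.3748
Gaussian elimination:
  R2 <- R2 - (-4.0863/6.5894) R1 = R2 - (-0.620132) R1:  4.055353 phi_2 - 1.52937 phi_3 = 1.589153
  R3 <- R3 - (4.1232/6.5894) R1 = R3 - (0.625732) R1:  -1.52937 phi_2 + 4.009381 phi_3 = -1.81787
  R3 <- R3 - (-1.52937/4.055353) R2 = R3 - (-0.377124) R2:  3.432619 phi_3 = -1.218563
Back-substitution:
  phi_hat_3 = -1.218563 / 3.432619 = -0.354995
  phi_hat_2 = (1.589153 - (-1.52937)(-0.354995)) / 4.055353 = 0.257988
  phi_hat_1 = (-4.0863 - (-4.0863)(0.257988) - (4.1232)(-0.354995)) / 6.5894 = -0.238013
So phi_hat = [-0.2380, 0.2580, -0.3550].
Therefore phi_hat_2 = 0.2580.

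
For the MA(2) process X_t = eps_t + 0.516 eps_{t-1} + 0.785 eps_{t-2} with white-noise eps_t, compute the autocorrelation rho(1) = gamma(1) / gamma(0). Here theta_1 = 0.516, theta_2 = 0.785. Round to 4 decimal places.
\rho(1) = 0.4893

For an MA(q) process with theta_0 = 1, the autocovariance is
  gamma(k) = sigma^2 * sum_{i=0..q-k} theta_i * theta_{i+k},
and rho(k) = gamma(k) / gamma(0). Sigma^2 cancels.
  numerator   = (1)*(0.516) + (0.516)*(0.785) = 0.92106.
  denominator = (1)^2 + (0.516)^2 + (0.785)^2 = 1.882481.
  rho(1) = 0.92106 / 1.882481 = 0.4893.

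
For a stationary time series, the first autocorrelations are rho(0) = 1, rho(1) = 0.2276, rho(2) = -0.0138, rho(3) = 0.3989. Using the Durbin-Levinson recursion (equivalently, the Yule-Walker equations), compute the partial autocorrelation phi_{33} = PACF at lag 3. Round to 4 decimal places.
\phi_{33} = 0.4430

The PACF at lag k is phi_{kk}, the last component of the solution
to the Yule-Walker system G_k phi = r_k where
  (G_k)_{ij} = rho(|i - j|), (r_k)_i = rho(i), i,j = 1..k.
Equivalently, Durbin-Levinson gives phi_{kk} iteratively:
  phi_{11} = rho(1)
  phi_{kk} = [rho(k) - sum_{j=1..k-1} phi_{k-1,j} rho(k-j)]
            / [1 - sum_{j=1..k-1} phi_{k-1,j} rho(j)],
  phi_{k,j} = phi_{k-1,j} - phi_{kk} phi_{k-1,k-j},  j = 1..k-1.
Step k = 1:
  phi_11 = rho(1) = 0.2276.
Step k = 2:
  phi_22 = [rho(2) - phi_11 rho(1)] / [1 - phi_11 rho(1)] = [-0.0138 - (0.2276)(0.2276)] / [1 - (0.2276)(0.2276)]
         = -0.06560176 / 0.94819824 = -0.069186.
  Update: phi_21 = phi_11 - phi_22 phi_11 = 0.2276 - (-0.069186)(0.2276) = 0.243347.
Step k = 3:
  phi_33 = [rho(3) - phi_21 rho(2) - phi_22 rho(1)] / [1 - phi_21 rho(1) - phi_22 rho(2)]
    numerator   = 0.3989 - (0.243347)(-0.0138) - (-0.069186)(0.2276) = 0.41800485
    denominator = 1 - (0.243347)(0.2276) - (-0.069186)(-0.0138) = 0.94365954
  phi_33 = 0.41800485 / 0.94365954 = 0.443.
Therefore phi_{33} = 0.4430.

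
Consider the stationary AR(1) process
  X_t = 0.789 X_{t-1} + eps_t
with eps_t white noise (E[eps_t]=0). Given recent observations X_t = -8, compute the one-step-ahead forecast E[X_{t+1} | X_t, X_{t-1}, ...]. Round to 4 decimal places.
E[X_{t+1} \mid \mathcal F_t] = -6.3120

For an AR(p) model X_t = c + sum_i phi_i X_{t-i} + eps_t, the
one-step-ahead conditional mean is
  E[X_{t+1} | X_t, ...] = c + sum_i phi_i X_{t+1-i}.
Substitute known values:
  E[X_{t+1} | ...] = (0.789) * (-8)
                   = -6.3120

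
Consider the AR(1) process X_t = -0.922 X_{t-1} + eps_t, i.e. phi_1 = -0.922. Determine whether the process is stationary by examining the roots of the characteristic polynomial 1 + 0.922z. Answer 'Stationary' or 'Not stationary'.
\text{Stationary}

The AR(p) characteristic polynomial is P(z) = 1 + 0.922z.
Stationarity requires all roots to lie outside the unit circle, i.e. |z| > 1 for every root.
This is linear in z: 1 + (0.922) z = 0  =>  z = -1/(0.922) = -1.084599,  |z| = 1.084599.
Moduli of all roots: 1.0846.
All moduli strictly greater than 1? Yes.
Verdict: Stationary.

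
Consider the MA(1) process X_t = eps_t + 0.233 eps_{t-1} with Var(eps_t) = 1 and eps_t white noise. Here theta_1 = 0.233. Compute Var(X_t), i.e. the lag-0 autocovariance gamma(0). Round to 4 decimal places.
\gamma(0) = 1.0543

For an MA(q) process X_t = eps_t + sum_i theta_i eps_{t-i} with
Var(eps_t) = sigma^2, the variance is
  gamma(0) = sigma^2 * (1 + sum_i theta_i^2).
  sum_i theta_i^2 = (0.233)^2 = 0.054289.
  gamma(0) = 1 * (1 + 0.054289) = 1 * 1.054289 = 1.054289, which rounds to 1.0543.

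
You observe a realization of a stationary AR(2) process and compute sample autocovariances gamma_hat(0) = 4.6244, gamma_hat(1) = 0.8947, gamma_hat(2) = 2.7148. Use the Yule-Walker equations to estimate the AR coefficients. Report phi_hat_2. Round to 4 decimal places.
\hat\phi_{2} = 0.5710

The Yule-Walker equations for an AR(p) process read, in matrix form,
  Gamma_p phi = r_p,   with   (Gamma_p)_{ij} = gamma(|i - j|),
                       (r_p)_i = gamma(i),   i,j = 1..p.
Substitute the sample gammas (Toeplitz matrix and right-hand side of size 2):
  Gamma_p = [[4.6244, 0.8947], [0.8947, 4.6244]]
  r_p     = [0.8947, 2.7148]
Written out:
  4.6244 phi_1 + 0.8947 phi_2 = 0.8947
  0.8947 phi_1 + 4.6244 phi_2 = 2.7148
Solve by Cramer's rule:
  det = gamma(0)^2 - gamma(1)^2 = (4.6244)^2 - (0.8947)^2 = 21.38507536 - 0.80048809 = 20.58458727
  phi_hat_1 = [gamma(1) gamma(0) - gamma(1) gamma(2)] / det = [(0.8947)(4.6244) - (0.8947)(2.7148)] / 20.58458727 = 1.70851912 / 20.58458727 = 0.083
  phi_hat_2 = [gamma(0) gamma(2) - gamma(1)^2] / det = [(4.6244)(2.7148) - (0.8947)^2] / 20.58458727 = 11.75383303 / 20.58458727 = 0.571
So phi_hat = [0.0830, 0.5710].
Therefore phi_hat_2 = 0.5710.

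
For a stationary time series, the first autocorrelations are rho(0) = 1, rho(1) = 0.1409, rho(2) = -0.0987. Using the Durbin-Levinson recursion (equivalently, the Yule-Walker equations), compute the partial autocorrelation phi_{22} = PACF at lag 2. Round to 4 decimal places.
\phi_{22} = -0.1210

The PACF at lag k is phi_{kk}, the last component of the solution
to the Yule-Walker system G_k phi = r_k where
  (G_k)_{ij} = rho(|i - j|), (r_k)_i = rho(i), i,j = 1..k.
Equivalently, Durbin-Levinson gives phi_{kk} iteratively:
  phi_{11} = rho(1)
  phi_{kk} = [rho(k) - sum_{j=1..k-1} phi_{k-1,j} rho(k-j)]
            / [1 - sum_{j=1..k-1} phi_{k-1,j} rho(j)],
  phi_{k,j} = phi_{k-1,j} - phi_{kk} phi_{k-1,k-j},  j = 1..k-1.
Step k = 1:
  phi_11 = rho(1) = 0.1409.
Step k = 2:
  phi_22 = [rho(2) - phi_11 rho(1)] / [1 - phi_11 rho(1)] = [-0.0987 - (0.1409)(0.1409)] / [1 - (0.1409)(0.1409)]
         = -0.11855281 / 0.98014719 = -0.121.
Therefore phi_{22} = -0.1210.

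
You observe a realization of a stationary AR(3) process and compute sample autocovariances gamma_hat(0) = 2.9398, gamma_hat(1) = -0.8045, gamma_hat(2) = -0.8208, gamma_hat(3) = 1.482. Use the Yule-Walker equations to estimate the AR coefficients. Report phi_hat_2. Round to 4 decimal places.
\hat\phi_{2} = -0.2420

The Yule-Walker equations for an AR(p) process read, in matrix form,
  Gamma_p phi = r_p,   with   (Gamma_p)_{ij} = gamma(|i - j|),
                       (r_p)_i = gamma(i),   i,j = 1..p.
Substitute the sample gammas (Toeplitz matrix and right-hand side of size 3):
  Gamma_p = [[2.9398, -0.8045, -0.8208], [-0.8045, 2.9398, -0.8045], [-0.8208, -0.8045, 2.9398]]
  r_p     = [-0.8045, -0.8208, 1.482]
Written out (R1..R3):
  (R1) 2.9398 phi_1 - 0.8045 phi_2 - 0.8208 phi_3 = -0.8045
  (R2) -0.8045 phi_1 + 2.9398 phi_2 - 0.8045 phi_3 = -0.8208
  (R3) -0.8208 phi_1 - 0.8045 phi_2 + 2.9398 phi_3 = 1.482
Gaussian elimination:
  R2 <- R2 - (-0.8045/2.9398) R1 = R2 - (-0.273658) R1:  2.719642 phi_2 - 1.029119 phi_3 = -1.040958
  R3 <- R3 - (-0.8208/2.9398) R1 = R3 - (-0.279203) R1:  -1.029119 phi_2 + 2.71063 phi_3 = 1.257381
  R3 <- R3 - (-1.029119/2.719642) R2 = R3 - (-0.378402) R2:  2.32121 phi_3 = 0.863481
Back-substitution:
  phi_hat_3 = 0.863481 / 2.32121 = 0.371996
  phi_hat_2 = (-1.040958 - (-1.029119)(0.371996)) / 2.719642 = -0.241991
  phi_hat_1 = (-0.8045 - (-0.8045)(-0.241991) - (-0.8208)(0.371996)) / 2.9398 = -0.236019
So phi_hat = [-0.2360, -0.2420, 0.3720].
Therefore phi_hat_2 = -0.2420.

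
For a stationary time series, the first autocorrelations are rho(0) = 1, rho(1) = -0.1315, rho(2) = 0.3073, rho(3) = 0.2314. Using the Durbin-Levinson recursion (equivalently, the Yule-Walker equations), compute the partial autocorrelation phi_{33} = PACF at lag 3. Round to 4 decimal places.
\phi_{33} = 0.3329

The PACF at lag k is phi_{kk}, the last component of the solution
to the Yule-Walker system G_k phi = r_k where
  (G_k)_{ij} = rho(|i - j|), (r_k)_i = rho(i), i,j = 1..k.
Equivalently, Durbin-Levinson gives phi_{kk} iteratively:
  phi_{11} = rho(1)
  phi_{kk} = [rho(k) - sum_{j=1..k-1} phi_{k-1,j} rho(k-j)]
            / [1 - sum_{j=1..k-1} phi_{k-1,j} rho(j)],
  phi_{k,j} = phi_{k-1,j} - phi_{kk} phi_{k-1,k-j},  j = 1..k-1.
Step k = 1:
  phi_11 = rho(1) = -0.1315.
Step k = 2:
  phi_22 = [rho(2) - phi_11 rho(1)] / [1 - phi_11 rho(1)] = [0.3073 - (-0.1315)(-0.1315)] / [1 - (-0.1315)(-0.1315)]
         = 0.29000775 / 0.98270775 = 0.295111.
  Update: phi_21 = phi_11 - phi_22 phi_11 = -0.1315 - (0.295111)(-0.1315) = -0.092693.
Step k = 3:
  phi_33 = [rho(3) - phi_21 rho(2) - phi_22 rho(1)] / [1 - phi_21 rho(1) - phi_22 rho(2)]
    numerator   = 0.2314 - (-0.092693)(0.3073) - (0.295111)(-0.1315) = 0.29869161
    denominator = 1 - (-0.092693)(-0.1315) - (0.295111)(0.3073) = 0.89712331
  phi_33 = 0.29869161 / 0.89712331 = 0.3329.
Therefore phi_{33} = 0.3329.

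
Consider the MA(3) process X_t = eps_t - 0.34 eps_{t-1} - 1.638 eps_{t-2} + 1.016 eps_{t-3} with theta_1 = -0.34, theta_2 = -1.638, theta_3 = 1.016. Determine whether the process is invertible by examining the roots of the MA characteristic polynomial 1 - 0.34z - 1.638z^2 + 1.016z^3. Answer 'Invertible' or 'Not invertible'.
\text{Not invertible}

The MA(q) characteristic polynomial is P(z) = 1 - 0.34z - 1.638z^2 + 1.016z^3.
Invertibility requires all roots to lie outside the unit circle, i.e. |z| > 1 for every root.
Degree 3: look for a simple real root z0 first, then factor out (1 - z/z0) and solve the remaining quadratic.
Testing z0 = 1.25: P(1.25) = 1 + (-0.34)(1.25) + (-1.638)(1.25)^2 + (1.016)(1.25)^3
  = 1 + (-0.425) + (-2.559375) + (1.984375) = 0.  So z_0 = 1.25 is a root, |z_0| = 1.25.
Divide out the factor (1 - 0.8 z) = (1 - z/z0) (since 1/z0 = 0.8):
  P(z) = (1 - 0.8 z)(1 + (0.46) z + (-1.27) z^2)
  [check: z-coef 0.46 - (0.8) = -0.34; z^2-coef -1.27 - (0.8)(0.46) = -1.638; z^3-coef -(0.8)(-1.27) = 1.016.]
Remaining roots from the quadratic factor 1 + (0.46) z + (-1.27) z^2:
  Set 1 + (0.46) z + (-1.27) z^2 = 0, i.e. a z^2 + b z + c = 0 with a = -1.27, b = 0.46, c = 1.
  Discriminant D = b^2 - 4ac = (0.46)^2 - 4*(-1.27)*1 = 0.2116 - (-5.08) = 5.2916.
  D >= 0, so the roots are real: z = (-b +/- sqrt(D)) / (2a) = (-0.46 +/- 2.300348) / (-2.54).
    z_1 = (-0.46 + 2.300348) / (-2.54) = -0.7245,   |z_1| = 0.7245.
    z_2 = (-0.46 - 2.300348) / (-2.54) = 1.0868,   |z_2| = 1.0868.
Moduli of all roots: 1.2500, 0.7245, 1.0868.
All moduli strictly greater than 1? No.
Verdict: Not invertible.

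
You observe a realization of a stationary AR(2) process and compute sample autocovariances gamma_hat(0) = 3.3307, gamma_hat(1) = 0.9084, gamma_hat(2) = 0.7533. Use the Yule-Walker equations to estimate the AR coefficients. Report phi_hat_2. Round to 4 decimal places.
\hat\phi_{2} = 0.1640

The Yule-Walker equations for an AR(p) process read, in matrix form,
  Gamma_p phi = r_p,   with   (Gamma_p)_{ij} = gamma(|i - j|),
                       (r_p)_i = gamma(i),   i,j = 1..p.
Substitute the sample gammas (Toeplitz matrix and right-hand side of size 2):
  Gamma_p = [[3.3307, 0.9084], [0.9084, 3.3307]]
  r_p     = [0.9084, 0.7533]
Written out:
  3.3307 phi_1 + 0.9084 phi_2 = 0.9084
  0.9084 phi_1 + 3.3307 phi_2 = 0.7533
Solve by Cramer's rule:
  det = gamma(0)^2 - gamma(1)^2 = (3.3307)^2 - (0.9084)^2 = 11.09356249 - 0.82519056 = 10.26837193
  phi_hat_1 = [gamma(1) gamma(0) - gamma(1) gamma(2)] / det = [(0.9084)(3.3307) - (0.9084)(0.7533)] / 10.26837193 = 2.34131016 / 10.26837193 = 0.228
  phi_hat_2 = [gamma(0) gamma(2) - gamma(1)^2] / det = [(3.3307)(0.7533) - (0.9084)^2] / 10.26837193 = 1.68382575 / 10.26837193 = 0.164
So phi_hat = [0.2280, 0.1640].
Therefore phi_hat_2 = 0.1640.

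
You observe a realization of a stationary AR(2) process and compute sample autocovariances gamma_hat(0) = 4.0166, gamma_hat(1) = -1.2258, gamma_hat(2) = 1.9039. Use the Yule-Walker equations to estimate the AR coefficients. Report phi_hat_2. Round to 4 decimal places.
\hat\phi_{2} = 0.4200

The Yule-Walker equations for an AR(p) process read, in matrix form,
  Gamma_p phi = r_p,   with   (Gamma_p)_{ij} = gamma(|i - j|),
                       (r_p)_i = gamma(i),   i,j = 1..p.
Substitute the sample gammas (Toeplitz matrix and right-hand side of size 2):
  Gamma_p = [[4.0166, -1.2258], [-1.2258, 4.0166]]
  r_p     = [-1.2258, 1.9039]
Written out:
  4.0166 phi_1 - 1.2258 phi_2 = -1.2258
  -1.2258 phi_1 + 4.0166 phi_2 = 1.9039
Solve by Cramer's rule:
  det = gamma(0)^2 - gamma(1)^2 = (4.0166)^2 - (-1.2258)^2 = 16.13307556 - 1.50258564 = 14.63048992
  phi_hat_1 = [gamma(1) gamma(0) - gamma(1) gamma(2)] / det = [(-1.2258)(4.0166) - (-1.2258)(1.9039)] / 14.63048992 = -2.58974766 / 14.63048992 = -0.177
  phi_hat_2 = [gamma(0) gamma(2) - gamma(1)^2] / det = [(4.0166)(1.9039) - (-1.2258)^2] / 14.63048992 = 6.1446191 / 14.63048992 = 0.42
So phi_hat = [-0.1770, 0.4200].
Therefore phi_hat_2 = 0.4200.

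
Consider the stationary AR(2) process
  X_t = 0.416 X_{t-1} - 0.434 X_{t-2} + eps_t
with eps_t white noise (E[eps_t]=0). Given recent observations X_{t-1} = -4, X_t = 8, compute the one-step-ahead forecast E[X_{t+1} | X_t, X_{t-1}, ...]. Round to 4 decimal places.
E[X_{t+1} \mid \mathcal F_t] = 5.0640

For an AR(p) model X_t = c + sum_i phi_i X_{t-i} + eps_t, the
one-step-ahead conditional mean is
  E[X_{t+1} | X_t, ...] = c + sum_i phi_i X_{t+1-i}.
Substitute known values:
  E[X_{t+1} | ...] = (0.416) * (8) + (-0.434) * (-4)
                   = 5.0640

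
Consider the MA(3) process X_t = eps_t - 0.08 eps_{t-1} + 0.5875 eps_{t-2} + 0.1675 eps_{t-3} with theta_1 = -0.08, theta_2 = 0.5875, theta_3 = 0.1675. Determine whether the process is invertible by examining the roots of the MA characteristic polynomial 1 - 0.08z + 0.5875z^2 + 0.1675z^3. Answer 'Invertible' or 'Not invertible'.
\text{Invertible}

The MA(q) characteristic polynomial is P(z) = 1 - 0.08z + 0.5875z^2 + 0.1675z^3.
Invertibility requires all roots to lie outside the unit circle, i.e. |z| > 1 for every root.
Degree 3: look for a simple real root z0 first, then factor out (1 - z/z0) and solve the remaining quadratic.
Testing z0 = -4: P(-4) = 1 + (-0.08)(-4) + (0.5875)(-4)^2 + (0.1675)(-4)^3
  = 1 + (0.32) + (9.4) + (-10.72) = 0.  So z_0 = -4 is a root, |z_0| = 4.
Divide out the factor (1 + 0.25 z) = (1 - z/z0) (since 1/z0 = -0.25):
  P(z) = (1 + 0.25 z)(1 + (-0.33) z + (0.67) z^2)
  [check: z-coef -0.33 - (-0.25) = -0.08; z^2-coef 0.67 - (-0.25)(-0.33) = 0.5875; z^3-coef -(-0.25)(0.67) = 0.1675.]
Remaining roots from the quadratic factor 1 + (-0.33) z + (0.67) z^2:
  Set 1 + (-0.33) z + (0.67) z^2 = 0, i.e. a z^2 + b z + c = 0 with a = 0.67, b = -0.33, c = 1.
  Discriminant D = b^2 - 4ac = (-0.33)^2 - 4*(0.67)*1 = 0.1089 - (2.68) = -2.5711.
  D < 0, so the roots are the complex-conjugate pair z = (-b +/- i sqrt(-D)) / (2a) = 0.2463 +/- 1.1966i.
  For a conjugate pair |z|^2 = z * conj(z) = (product of roots) = c/a = 1/(0.67) = 1.492537, so |z| = sqrt(1.492537) = 1.2217 for both roots.
Moduli of all roots: 4.0000, 1.2217, 1.2217.
All moduli strictly greater than 1? Yes.
Verdict: Invertible.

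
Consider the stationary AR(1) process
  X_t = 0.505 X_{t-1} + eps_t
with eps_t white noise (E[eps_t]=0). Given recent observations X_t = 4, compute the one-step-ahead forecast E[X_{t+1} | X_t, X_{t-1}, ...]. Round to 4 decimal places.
E[X_{t+1} \mid \mathcal F_t] = 2.0200

For an AR(p) model X_t = c + sum_i phi_i X_{t-i} + eps_t, the
one-step-ahead conditional mean is
  E[X_{t+1} | X_t, ...] = c + sum_i phi_i X_{t+1-i}.
Substitute known values:
  E[X_{t+1} | ...] = (0.505) * (4)
                   = 2.0200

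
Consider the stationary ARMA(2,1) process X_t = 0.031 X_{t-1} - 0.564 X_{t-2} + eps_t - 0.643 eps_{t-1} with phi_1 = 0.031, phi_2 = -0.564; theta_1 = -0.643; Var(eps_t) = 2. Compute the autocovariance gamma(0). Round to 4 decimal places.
\gamma(0) = 4.0724

Multiply the model equation by X_{t-k} and take expectations. With theta_0 = psi_0 = 1 and psi_j the MA(infinity) weights, this gives
  gamma(k) - sum_i phi_i gamma(k-i) = c_k,
  c_k = sigma^2 * sum_{j=k..q} theta_j psi_{j-k}   (c_k = 0 for k > q),
using gamma(-m) = gamma(m).
psi-weights needed (psi_j = theta_j + sum_i phi_i psi_{j-i}):
  psi_1 = theta_1 + phi_1 = -0.643 + (0.031) = -0.612
Right-hand sides:
  c_0 = sigma^2 (1 + theta_1 psi_1) = 2 * (1 + (-0.643)(-0.612)) = 2 * 1.393516 = 2.787032
  c_1 = sigma^2 theta_1 = 2 * (-0.643) = -1.286
  c_2 = 0
Equations for k = 0, 1, 2 (AR order 2, c_2 = 0):
  (E0) gamma(0) = phi_1 gamma(1) + phi_2 gamma(2) + c_0
  (E1) gamma(1) = phi_1 gamma(0) + phi_2 gamma(1) + c_1
  (E2) gamma(2) = phi_1 gamma(1) + phi_2 gamma(0)
From (E1): gamma(1) = A gamma(0) + B with
  A = phi_1 / (1 - phi_2) = 0.031 / 1.564 = 0.019821,   B = c_1 / (1 - phi_2) = -1.286 / 1.564 = -0.822251.
Insert (E2) into (E0): gamma(0) (1 - phi_2^2) = phi_1 (1 + phi_2) gamma(1) + c_0.
  phi_1 (1 + phi_2) = (0.031)(0.436) = 0.013516,   1 - phi_2^2 = 0.681904.
Replace gamma(1) by A gamma(0) + B and collect gamma(0):
  gamma(0) [0.681904 - (0.013516)(0.019821)] = (0.013516)(-0.822251) + 2.787032
  gamma(0) * 0.681636 = 2.775918
  gamma(0) = 2.775918 / 0.681636 = 4.072435.
Therefore gamma(0) = 4.0724 (to 4 decimal places).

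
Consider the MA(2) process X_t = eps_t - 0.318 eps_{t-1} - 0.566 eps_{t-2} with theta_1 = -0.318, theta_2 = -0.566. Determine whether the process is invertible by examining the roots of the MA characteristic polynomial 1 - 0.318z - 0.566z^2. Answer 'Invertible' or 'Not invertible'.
\text{Invertible}

The MA(q) characteristic polynomial is P(z) = 1 - 0.318z - 0.566z^2.
Invertibility requires all roots to lie outside the unit circle, i.e. |z| > 1 for every root.
Set 1 + (-0.318) z + (-0.566) z^2 = 0, i.e. a z^2 + b z + c = 0 with a = -0.566, b = -0.318, c = 1.
Discriminant D = b^2 - 4ac = (-0.318)^2 - 4*(-0.566)*1 = 0.101124 - (-2.264) = 2.365124.
D >= 0, so the roots are real: z = (-b +/- sqrt(D)) / (2a) = (0.318 +/- 1.537896) / (-1.132).
  z_1 = (0.318 + 1.537896) / (-1.132) = -1.6395,   |z_1| = 1.6395.
  z_2 = (0.318 - 1.537896) / (-1.132) = 1.0776,   |z_2| = 1.0776.
Moduli of all roots: 1.6395, 1.0776.
All moduli strictly greater than 1? Yes.
Verdict: Invertible.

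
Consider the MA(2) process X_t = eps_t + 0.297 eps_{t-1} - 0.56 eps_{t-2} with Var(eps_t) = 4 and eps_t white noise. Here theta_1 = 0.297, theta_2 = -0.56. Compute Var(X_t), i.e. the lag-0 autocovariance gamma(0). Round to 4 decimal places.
\gamma(0) = 5.6072

For an MA(q) process X_t = eps_t + sum_i theta_i eps_{t-i} with
Var(eps_t) = sigma^2, the variance is
  gamma(0) = sigma^2 * (1 + sum_i theta_i^2).
  sum_i theta_i^2 = (0.297)^2 + (-0.56)^2 = 0.088209 + 0.3136 = 0.401809.
  gamma(0) = 4 * (1 + 0.401809) = 4 * 1.401809 = 5.607236, which rounds to 5.6072.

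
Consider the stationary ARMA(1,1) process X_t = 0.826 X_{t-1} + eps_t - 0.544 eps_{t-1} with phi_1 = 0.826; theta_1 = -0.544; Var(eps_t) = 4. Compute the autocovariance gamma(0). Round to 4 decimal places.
\gamma(0) = 5.0012

Multiply the model equation by X_{t-k} and take expectations. With theta_0 = psi_0 = 1 and psi_j the MA(infinity) weights, this gives
  gamma(k) - sum_i phi_i gamma(k-i) = c_k,
  c_k = sigma^2 * sum_{j=k..q} theta_j psi_{j-k}   (c_k = 0 for k > q),
using gamma(-m) = gamma(m).
psi-weights needed (psi_j = theta_j + sum_i phi_i psi_{j-i}):
  psi_1 = theta_1 + phi_1 = -0.544 + (0.826) = 0.282
Right-hand sides:
  c_0 = sigma^2 (1 + theta_1 psi_1) = 4 * (1 + (-0.544)(0.282)) = 4 * 0.846592 = 3.386368
  c_1 = sigma^2 theta_1 = 4 * (-0.544) = -2.176
  c_2 = 0
Equations for k = 0 and k = 1 (AR order 1):
  gamma(0) = phi_1 gamma(1) + c_0
  gamma(1) = phi_1 gamma(0) + c_1
Substituting the second into the first: gamma(0) (1 - phi_1^2) = c_0 + phi_1 c_1, so
  gamma(0) = (c_0 + phi_1 c_1) / (1 - phi_1^2) = (3.386368 + (0.826)(-2.176)) / (1 - (0.826)^2) = 1.588992 / 0.317724 = 5.001171.
Therefore gamma(0) = 5.0012 (to 4 decimal places).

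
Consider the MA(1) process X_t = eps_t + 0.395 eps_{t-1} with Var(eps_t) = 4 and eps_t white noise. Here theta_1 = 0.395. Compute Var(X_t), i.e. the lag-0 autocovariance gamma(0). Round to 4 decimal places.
\gamma(0) = 4.6241

For an MA(q) process X_t = eps_t + sum_i theta_i eps_{t-i} with
Var(eps_t) = sigma^2, the variance is
  gamma(0) = sigma^2 * (1 + sum_i theta_i^2).
  sum_i theta_i^2 = (0.395)^2 = 0.156025.
  gamma(0) = 4 * (1 + 0.156025) = 4 * 1.156025 = 4.6241.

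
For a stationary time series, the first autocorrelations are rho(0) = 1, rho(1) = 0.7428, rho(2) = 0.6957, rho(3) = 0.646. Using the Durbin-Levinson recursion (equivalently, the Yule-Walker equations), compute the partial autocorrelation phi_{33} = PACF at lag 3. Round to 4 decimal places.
\phi_{33} = 0.1409

The PACF at lag k is phi_{kk}, the last component of the solution
to the Yule-Walker system G_k phi = r_k where
  (G_k)_{ij} = rho(|i - j|), (r_k)_i = rho(i), i,j = 1..k.
Equivalently, Durbin-Levinson gives phi_{kk} iteratively:
  phi_{11} = rho(1)
  phi_{kk} = [rho(k) - sum_{j=1..k-1} phi_{k-1,j} rho(k-j)]
            / [1 - sum_{j=1..k-1} phi_{k-1,j} rho(j)],
  phi_{k,j} = phi_{k-1,j} - phi_{kk} phi_{k-1,k-j},  j = 1..k-1.
Step k = 1:
  phi_11 = rho(1) = 0.7428.
Step k = 2:
  phi_22 = [rho(2) - phi_11 rho(1)] / [1 - phi_11 rho(1)] = [0.6957 - (0.7428)(0.7428)] / [1 - (0.7428)(0.7428)]
         = 0.14394816 / 0.44824816 = 0.321135.
  Update: phi_21 = phi_11 - phi_22 phi_11 = 0.7428 - (0.321135)(0.7428) = 0.504261.
Step k = 3:
  phi_33 = [rho(3) - phi_21 rho(2) - phi_22 rho(1)] / [1 - phi_21 rho(1) - phi_22 rho(2)]
    numerator   = 0.646 - (0.504261)(0.6957) - (0.321135)(0.7428) = 0.05664661
    denominator = 1 - (0.504261)(0.7428) - (0.321135)(0.6957) = 0.40202137
  phi_33 = 0.05664661 / 0.40202137 = 0.1409.
Therefore phi_{33} = 0.1409.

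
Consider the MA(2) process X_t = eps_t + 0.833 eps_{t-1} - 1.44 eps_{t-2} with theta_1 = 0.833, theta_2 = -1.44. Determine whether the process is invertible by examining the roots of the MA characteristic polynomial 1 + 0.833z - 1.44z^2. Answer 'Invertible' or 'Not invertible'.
\text{Not invertible}

The MA(q) characteristic polynomial is P(z) = 1 + 0.833z - 1.44z^2.
Invertibility requires all roots to lie outside the unit circle, i.e. |z| > 1 for every root.
Set 1 + (0.833) z + (-1.44) z^2 = 0, i.e. a z^2 + b z + c = 0 with a = -1.44, b = 0.833, c = 1.
Discriminant D = b^2 - 4ac = (0.833)^2 - 4*(-1.44)*1 = 0.693889 - (-5.76) = 6.453889.
D >= 0, so the roots are real: z = (-b +/- sqrt(D)) / (2a) = (-0.833 +/- 2.540451) / (-2.88).
  z_1 = (-0.833 + 2.540451) / (-2.88) = -0.5929,   |z_1| = 0.5929.
  z_2 = (-0.833 - 2.540451) / (-2.88) = 1.1713,   |z_2| = 1.1713.
Moduli of all roots: 0.5929, 1.1713.
All moduli strictly greater than 1? No.
Verdict: Not invertible.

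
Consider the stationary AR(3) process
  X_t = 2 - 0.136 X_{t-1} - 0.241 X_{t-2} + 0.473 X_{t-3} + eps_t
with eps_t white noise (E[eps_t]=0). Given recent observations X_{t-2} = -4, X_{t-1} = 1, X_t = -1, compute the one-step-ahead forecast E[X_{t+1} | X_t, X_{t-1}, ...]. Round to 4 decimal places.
E[X_{t+1} \mid \mathcal F_t] = 0.0030

For an AR(p) model X_t = c + sum_i phi_i X_{t-i} + eps_t, the
one-step-ahead conditional mean is
  E[X_{t+1} | X_t, ...] = c + sum_i phi_i X_{t+1-i}.
Substitute known values:
  E[X_{t+1} | ...] = 2 + (-0.136) * (-1) + (-0.241) * (1) + (0.473) * (-4)
                   = 0.0030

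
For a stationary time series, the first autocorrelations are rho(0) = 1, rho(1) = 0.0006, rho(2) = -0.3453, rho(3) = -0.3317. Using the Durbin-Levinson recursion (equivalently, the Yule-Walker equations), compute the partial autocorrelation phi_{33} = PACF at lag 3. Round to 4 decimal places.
\phi_{33} = -0.3761

The PACF at lag k is phi_{kk}, the last component of the solution
to the Yule-Walker system G_k phi = r_k where
  (G_k)_{ij} = rho(|i - j|), (r_k)_i = rho(i), i,j = 1..k.
Equivalently, Durbin-Levinson gives phi_{kk} iteratively:
  phi_{11} = rho(1)
  phi_{kk} = [rho(k) - sum_{j=1..k-1} phi_{k-1,j} rho(k-j)]
            / [1 - sum_{j=1..k-1} phi_{k-1,j} rho(j)],
  phi_{k,j} = phi_{k-1,j} - phi_{kk} phi_{k-1,k-j},  j = 1..k-1.
Step k = 1:
  phi_11 = rho(1) = 0.0006.
Step k = 2:
  phi_22 = [rho(2) - phi_11 rho(1)] / [1 - phi_11 rho(1)] = [-0.3453 - (0.0006)(0.0006)] / [1 - (0.0006)(0.0006)]
         = -0.34530036 / 0.99999964 = -0.3453.
  Update: phi_21 = phi_11 - phi_22 phi_11 = 0.0006 - (-0.3453)(0.0006) = 0.000807.
Step k = 3:
  phi_33 = [rho(3) - phi_21 rho(2) - phi_22 rho(1)] / [1 - phi_21 rho(1) - phi_22 rho(2)]
    numerator   = -0.3317 - (0.000807)(-0.3453) - (-0.3453)(0.0006) = -0.3312141
    denominator = 1 - (0.000807)(0.0006) - (-0.3453)(-0.3453) = 0.88076726
  phi_33 = -0.3312141 / 0.88076726 = -0.3761.
Therefore phi_{33} = -0.3761.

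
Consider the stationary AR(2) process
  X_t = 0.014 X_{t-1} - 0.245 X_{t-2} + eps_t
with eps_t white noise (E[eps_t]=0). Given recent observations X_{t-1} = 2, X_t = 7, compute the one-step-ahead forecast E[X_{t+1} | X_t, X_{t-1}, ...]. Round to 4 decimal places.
E[X_{t+1} \mid \mathcal F_t] = -0.3920

For an AR(p) model X_t = c + sum_i phi_i X_{t-i} + eps_t, the
one-step-ahead conditional mean is
  E[X_{t+1} | X_t, ...] = c + sum_i phi_i X_{t+1-i}.
Substitute known values:
  E[X_{t+1} | ...] = (0.014) * (7) + (-0.245) * (2)
                   = -0.3920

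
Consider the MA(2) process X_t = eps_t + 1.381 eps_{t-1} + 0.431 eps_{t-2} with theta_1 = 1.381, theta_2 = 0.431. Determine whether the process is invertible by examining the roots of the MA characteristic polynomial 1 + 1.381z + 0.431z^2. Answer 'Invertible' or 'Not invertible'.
\text{Invertible}

The MA(q) characteristic polynomial is P(z) = 1 + 1.381z + 0.431z^2.
Invertibility requires all roots to lie outside the unit circle, i.e. |z| > 1 for every root.
Set 1 + (1.381) z + (0.431) z^2 = 0, i.e. a z^2 + b z + c = 0 with a = 0.431, b = 1.381, c = 1.
Discriminant D = b^2 - 4ac = (1.381)^2 - 4*(0.431)*1 = 1.907161 - (1.724) = 0.183161.
D >= 0, so the roots are real: z = (-b +/- sqrt(D)) / (2a) = (-1.381 +/- 0.427973) / (0.862).
  z_1 = (-1.381 + 0.427973) / (0.862) = -1.1056,   |z_1| = 1.1056.
  z_2 = (-1.381 - 0.427973) / (0.862) = -2.0986,   |z_2| = 2.0986.
Moduli of all roots: 1.1056, 2.0986.
All moduli strictly greater than 1? Yes.
Verdict: Invertible.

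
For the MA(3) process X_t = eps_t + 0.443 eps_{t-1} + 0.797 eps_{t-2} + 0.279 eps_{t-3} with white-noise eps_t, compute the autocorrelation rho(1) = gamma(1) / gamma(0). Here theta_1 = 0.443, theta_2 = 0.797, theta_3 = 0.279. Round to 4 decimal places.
\rho(1) = 0.5334

For an MA(q) process with theta_0 = 1, the autocovariance is
  gamma(k) = sigma^2 * sum_{i=0..q-k} theta_i * theta_{i+k},
and rho(k) = gamma(k) / gamma(0). Sigma^2 cancels.
  numerator   = (1)*(0.443) + (0.443)*(0.797) + (0.797)*(0.279) = 1.018434.
  denominator = (1)^2 + (0.443)^2 + (0.797)^2 + (0.279)^2 = 1.909299.
  rho(1) = 1.018434 / 1.909299 = 0.5334.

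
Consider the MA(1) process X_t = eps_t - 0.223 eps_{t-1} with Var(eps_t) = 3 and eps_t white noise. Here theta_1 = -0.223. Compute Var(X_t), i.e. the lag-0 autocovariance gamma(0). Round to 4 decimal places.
\gamma(0) = 3.1492

For an MA(q) process X_t = eps_t + sum_i theta_i eps_{t-i} with
Var(eps_t) = sigma^2, the variance is
  gamma(0) = sigma^2 * (1 + sum_i theta_i^2).
  sum_i theta_i^2 = (-0.223)^2 = 0.049729.
  gamma(0) = 3 * (1 + 0.049729) = 3 * 1.049729 = 3.149187, which rounds to 3.1492.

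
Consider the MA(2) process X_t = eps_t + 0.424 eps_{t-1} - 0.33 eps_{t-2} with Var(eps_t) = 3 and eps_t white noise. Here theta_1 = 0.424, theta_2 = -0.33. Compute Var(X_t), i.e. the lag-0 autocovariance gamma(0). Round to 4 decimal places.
\gamma(0) = 3.8660

For an MA(q) process X_t = eps_t + sum_i theta_i eps_{t-i} with
Var(eps_t) = sigma^2, the variance is
  gamma(0) = sigma^2 * (1 + sum_i theta_i^2).
  sum_i theta_i^2 = (0.424)^2 + (-0.33)^2 = 0.179776 + 0.1089 = 0.288676.
  gamma(0) = 3 * (1 + 0.288676) = 3 * 1.288676 = 3.866028, which rounds to 3.8660.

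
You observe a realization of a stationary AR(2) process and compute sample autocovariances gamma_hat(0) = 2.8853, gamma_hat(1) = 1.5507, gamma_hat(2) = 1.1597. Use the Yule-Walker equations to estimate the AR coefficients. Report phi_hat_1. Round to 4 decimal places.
\hat\phi_{1} = 0.4520

The Yule-Walker equations for an AR(p) process read, in matrix form,
  Gamma_p phi = r_p,   with   (Gamma_p)_{ij} = gamma(|i - j|),
                       (r_p)_i = gamma(i),   i,j = 1..p.
Substitute the sample gammas (Toeplitz matrix and right-hand side of size 2):
  Gamma_p = [[2.8853, 1.5507], [1.5507, 2.8853]]
  r_p     = [1.5507, 1.1597]
Written out:
  2.8853 phi_1 + 1.5507 phi_2 = 1.5507
  1.5507 phi_1 + 2.8853 phi_2 = 1.1597
Solve by Cramer's rule:
  det = gamma(0)^2 - gamma(1)^2 = (2.8853)^2 - (1.5507)^2 = 8.32495609 - 2.40467049 = 5.9202856
  phi_hat_1 = [gamma(1) gamma(0) - gamma(1) gamma(2)] / det = [(1.5507)(2.8853) - (1.5507)(1.1597)] / 5.9202856 = 2.67588792 / 5.9202856 = 0.452
  phi_hat_2 = [gamma(0) gamma(2) - gamma(1)^2] / det = [(2.8853)(1.1597) - (1.5507)^2] / 5.9202856 = 0.94141192 / 5.9202856 = 0.159
So phi_hat = [0.4520, 0.1590].
Therefore phi_hat_1 = 0.4520.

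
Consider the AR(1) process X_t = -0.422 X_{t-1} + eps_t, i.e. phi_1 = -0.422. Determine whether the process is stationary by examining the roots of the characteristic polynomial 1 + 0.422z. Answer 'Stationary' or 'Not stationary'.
\text{Stationary}

The AR(p) characteristic polynomial is P(z) = 1 + 0.422z.
Stationarity requires all roots to lie outside the unit circle, i.e. |z| > 1 for every root.
This is linear in z: 1 + (0.422) z = 0  =>  z = -1/(0.422) = -2.369668,  |z| = 2.369668.
Moduli of all roots: 2.3697.
All moduli strictly greater than 1? Yes.
Verdict: Stationary.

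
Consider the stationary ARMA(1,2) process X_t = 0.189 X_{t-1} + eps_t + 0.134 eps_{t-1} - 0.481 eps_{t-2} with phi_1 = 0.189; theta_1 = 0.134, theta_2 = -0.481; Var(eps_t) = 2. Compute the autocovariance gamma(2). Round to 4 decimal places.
\gamma(2) = -0.8781

Multiply the model equation by X_{t-k} and take expectations. With theta_0 = psi_0 = 1 and psi_j the MA(infinity) weights, this gives
  gamma(k) - sum_i phi_i gamma(k-i) = c_k,
  c_k = sigma^2 * sum_{j=k..q} theta_j psi_{j-k}   (c_k = 0 for k > q),
using gamma(-m) = gamma(m).
psi-weights needed (psi_j = theta_j + sum_i phi_i psi_{j-i}):
  psi_1 = theta_1 + phi_1 = 0.134 + (0.189) = 0.323
  psi_2 = theta_2 + phi_1 psi_1 = -0.481 + (0.189)(0.323) = -0.419953
Right-hand sides:
  c_0 = sigma^2 (1 + theta_1 psi_1 + theta_2 psi_2) = 2 * (1 + (0.134)(0.323) + (-0.481)(-0.419953)) = 2 * 1.245279 = 2.490559
  c_1 = sigma^2 (theta_1 + theta_2 psi_1) = 2 * (0.134 + (-0.481)(0.323)) = -0.042726
  c_2 = sigma^2 theta_2 = 2 * (-0.481) = -0.962
Equations for k = 0 and k = 1 (AR order 1):
  gamma(0) = phi_1 gamma(1) + c_0
  gamma(1) = phi_1 gamma(0) + c_1
Substituting the second into the first: gamma(0) (1 - phi_1^2) = c_0 + phi_1 c_1, so
  gamma(0) = (c_0 + phi_1 c_1) / (1 - phi_1^2) = (2.490559 + (0.189)(-0.042726)) / (1 - (0.189)^2) = 2.482484 / 0.964279 = 2.574445.
  gamma(1) = phi_1 gamma(0) + c_1 = (0.189)(2.574445) + (-0.042726) = 0.443844.
For k = 2: gamma(2) = phi_1 gamma(1) + c_2
  = (0.189)(0.443844) + (-0.962) = -0.878113.
Therefore gamma(2) = -0.8781 (to 4 decimal places).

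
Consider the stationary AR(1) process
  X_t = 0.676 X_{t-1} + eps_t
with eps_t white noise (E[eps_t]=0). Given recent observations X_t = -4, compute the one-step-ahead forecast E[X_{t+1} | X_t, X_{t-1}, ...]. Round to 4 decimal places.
E[X_{t+1} \mid \mathcal F_t] = -2.7040

For an AR(p) model X_t = c + sum_i phi_i X_{t-i} + eps_t, the
one-step-ahead conditional mean is
  E[X_{t+1} | X_t, ...] = c + sum_i phi_i X_{t+1-i}.
Substitute known values:
  E[X_{t+1} | ...] = (0.676) * (-4)
                   = -2.7040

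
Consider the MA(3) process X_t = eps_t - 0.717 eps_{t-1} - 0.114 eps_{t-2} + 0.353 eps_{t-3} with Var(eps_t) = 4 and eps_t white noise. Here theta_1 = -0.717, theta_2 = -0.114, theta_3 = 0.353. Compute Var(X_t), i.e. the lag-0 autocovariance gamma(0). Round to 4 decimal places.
\gamma(0) = 6.6068

For an MA(q) process X_t = eps_t + sum_i theta_i eps_{t-i} with
Var(eps_t) = sigma^2, the variance is
  gamma(0) = sigma^2 * (1 + sum_i theta_i^2).
  sum_i theta_i^2 = (-0.717)^2 + (-0.114)^2 + (0.353)^2 = 0.514089 + 0.012996 + 0.124609 = 0.651694.
  gamma(0) = 4 * (1 + 0.651694) = 4 * 1.651694 = 6.606776, which rounds to 6.6068.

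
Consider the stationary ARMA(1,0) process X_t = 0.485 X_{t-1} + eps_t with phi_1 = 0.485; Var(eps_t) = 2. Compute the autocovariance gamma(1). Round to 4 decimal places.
\gamma(1) = 1.2683

Multiply the model equation by X_{t-k} and take expectations. With theta_0 = psi_0 = 1 and psi_j the MA(infinity) weights, this gives
  gamma(k) - sum_i phi_i gamma(k-i) = c_k,
  c_k = sigma^2 * sum_{j=k..q} theta_j psi_{j-k}   (c_k = 0 for k > q),
using gamma(-m) = gamma(m).
Pure AR (q = 0): c_0 = sigma^2 = 2, c_k = 0 for k >= 1.
Equations for k = 0 and k = 1 (AR order 1):
  gamma(0) = phi_1 gamma(1) + c_0
  gamma(1) = phi_1 gamma(0) + c_1
Substituting the second into the first: gamma(0) (1 - phi_1^2) = c_0 + phi_1 c_1, so
  gamma(0) = c_0 / (1 - phi_1^2) = 2 / (1 - (0.485)^2) = 2 / 0.764775 = 2.615148.
  gamma(1) = phi_1 gamma(0) = (0.485)(2.615148) = 1.268347.
Therefore gamma(1) = 1.2683 (to 4 decimal places).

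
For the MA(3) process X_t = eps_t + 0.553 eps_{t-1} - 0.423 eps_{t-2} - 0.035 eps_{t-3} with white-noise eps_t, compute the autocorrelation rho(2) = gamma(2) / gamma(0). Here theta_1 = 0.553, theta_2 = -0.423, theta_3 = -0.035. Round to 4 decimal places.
\rho(2) = -0.2977

For an MA(q) process with theta_0 = 1, the autocovariance is
  gamma(k) = sigma^2 * sum_{i=0..q-k} theta_i * theta_{i+k},
and rho(k) = gamma(k) / gamma(0). Sigma^2 cancels.
  numerator   = (1)*(-0.423) + (0.553)*(-0.035) = -0.442355.
  denominator = (1)^2 + (0.553)^2 + (-0.423)^2 + (-0.035)^2 = 1.485963.
  rho(2) = -0.442355 / 1.485963 = -0.2977.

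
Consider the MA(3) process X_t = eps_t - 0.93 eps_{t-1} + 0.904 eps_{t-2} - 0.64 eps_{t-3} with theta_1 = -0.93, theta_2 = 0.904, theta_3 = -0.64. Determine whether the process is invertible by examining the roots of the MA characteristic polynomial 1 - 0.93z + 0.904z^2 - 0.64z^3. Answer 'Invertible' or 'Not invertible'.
\text{Invertible}

The MA(q) characteristic polynomial is P(z) = 1 - 0.93z + 0.904z^2 - 0.64z^3.
Invertibility requires all roots to lie outside the unit circle, i.e. |z| > 1 for every root.
Degree 3: look for a simple real root z0 first, then factor out (1 - z/z0) and solve the remaining quadratic.
Testing z0 = 1.25: P(1.25) = 1 + (-0.93)(1.25) + (0.904)(1.25)^2 + (-0.64)(1.25)^3
  = 1 + (-1.1625) + (1.4125) + (-1.25) = 0.  So z_0 = 1.25 is a root, |z_0| = 1.25.
Divide out the factor (1 - 0.8 z) = (1 - z/z0) (since 1/z0 = 0.8):
  P(z) = (1 - 0.8 z)(1 + (-0.13) z + (0.8) z^2)
  [check: z-coef -0.13 - (0.8) = -0.93; z^2-coef 0.8 - (0.8)(-0.13) = 0.904; z^3-coef -(0.8)(0.8) = -0.64.]
Remaining roots from the quadratic factor 1 + (-0.13) z + (0.8) z^2:
  Set 1 + (-0.13) z + (0.8) z^2 = 0, i.e. a z^2 + b z + c = 0 with a = 0.8, b = -0.13, c = 1.
  Discriminant D = b^2 - 4ac = (-0.13)^2 - 4*(0.8)*1 = 0.0169 - (3.2) = -3.1831.
  D < 0, so the roots are the complex-conjugate pair z = (-b +/- i sqrt(-D)) / (2a) = 0.0813 +/- 1.1151i.
  For a conjugate pair |z|^2 = z * conj(z) = (product of roots) = c/a = 1/(0.8) = 1.25, so |z| = sqrt(1.25) = 1.118 for both roots.
Moduli of all roots: 1.2500, 1.1180, 1.1180.
All moduli strictly greater than 1? Yes.
Verdict: Invertible.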